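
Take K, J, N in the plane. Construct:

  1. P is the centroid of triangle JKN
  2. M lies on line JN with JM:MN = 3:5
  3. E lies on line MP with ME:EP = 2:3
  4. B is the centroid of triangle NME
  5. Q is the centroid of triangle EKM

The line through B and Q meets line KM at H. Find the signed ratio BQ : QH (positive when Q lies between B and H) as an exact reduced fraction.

Choose coordinates K = (0, 0), J = (1, 0), N = (0, 1).
1. P is the centroid of triangle JKN ⇒ P = (1/3, 1/3)
2. M lies on line JN with JM:MN = 3:5 ⇒ M = (5/8, 3/8)
3. E lies on line MP with ME:EP = 2:3 ⇒ E = (61/120, 43/120)
4. B is the centroid of triangle NME ⇒ B = (17/45, 26/45)
5. Q is the centroid of triangle EKM ⇒ Q = (17/45, 11/45)
line BQ meets KM at H = (17/45, 17/75)
Q = B + t·(H−B) with t = 75/79, so BQ:QH = 75/79:4/79

BQ:QH = 75/4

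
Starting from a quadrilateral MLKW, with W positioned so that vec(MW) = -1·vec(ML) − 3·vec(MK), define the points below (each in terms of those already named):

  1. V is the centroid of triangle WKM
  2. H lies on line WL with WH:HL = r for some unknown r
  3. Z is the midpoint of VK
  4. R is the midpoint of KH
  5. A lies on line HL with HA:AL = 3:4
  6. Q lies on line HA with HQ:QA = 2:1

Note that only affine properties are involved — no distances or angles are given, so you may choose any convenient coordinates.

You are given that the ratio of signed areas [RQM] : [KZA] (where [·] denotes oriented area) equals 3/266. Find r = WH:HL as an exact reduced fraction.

r = 5/4

Choose coordinates M = (0, 0), L = (1, 0), K = (0, 1), W = (-1, -3).
1. V is the centroid of triangle WKM ⇒ V = (-1/3, -2/3)
2. With WH:HL = r, write λ = r/(r+1) so H = W + λ·(L−W); H is affine-linear in λ
3. Z is the midpoint of VK ⇒ Z = (-1/6, 1/6)
4. R is the midpoint of KH ⇒ R is an affine combination of earlier points and hence also affine-linear in λ
5. A lies on line HL with HA:AL = 3:4 ⇒ A is an affine combination of earlier points and hence also affine-linear in λ
6. Q lies on line HA with HQ:QA = 2:1 ⇒ Q is an affine combination of earlier points and hence also affine-linear in λ
Every point depending on H is an affine combination of H and λ-independent points, so each such coordinate is linear in λ; the λ² term in each signed area is a multiple of (L−W)×(L−W) = 0, so 2·[RQM] and 2·[KZA] are each linear in λ. Evaluating at λ=0 and λ=1:
  2·[RQM] = -8/7·λ + 9/14,   2·[KZA] = 2/3·λ + 1/3
So [RQM]:[KZA] = (-8/7·λ + 9/14) / (2/3·λ + 1/3). Setting this equal to 3/266:
  -8/7·λ + 9/14 = 3/266·(2/3·λ + 1/3)  ⇒  λ = 5/9
Then r = λ/(1−λ) = (5/9)/(4/9) = 5/4. Check: with r = 5/4, H = (1/9, -4/3) and [RQM]:[KZA] = 3/266 as required.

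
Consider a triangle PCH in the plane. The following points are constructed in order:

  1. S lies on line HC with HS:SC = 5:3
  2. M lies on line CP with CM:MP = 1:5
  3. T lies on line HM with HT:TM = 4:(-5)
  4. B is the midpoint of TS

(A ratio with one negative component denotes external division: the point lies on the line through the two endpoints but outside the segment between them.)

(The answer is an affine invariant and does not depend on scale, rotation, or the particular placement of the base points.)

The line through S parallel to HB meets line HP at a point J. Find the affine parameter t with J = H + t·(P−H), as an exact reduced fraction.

t = -2/13

Choose coordinates P = (0, 0), C = (1, 0), H = (0, 1).
1. S lies on line HC with HS:SC = 5:3 ⇒ S = (5/8, 3/8)
2. M lies on line CP with CM:MP = 1:5 ⇒ M = (5/6, 0)
3. T lies on line HM with HT:TM = 4:(-5) ⇒ T = (-10/3, 5)
4. B is the midpoint of TS ⇒ B = (-65/48, 43/16)
through S parallel to HB: direction (-65/48, 27/16); meets HP at J = (0, 15/13)
J = H + t·(P−H) with t = -2/13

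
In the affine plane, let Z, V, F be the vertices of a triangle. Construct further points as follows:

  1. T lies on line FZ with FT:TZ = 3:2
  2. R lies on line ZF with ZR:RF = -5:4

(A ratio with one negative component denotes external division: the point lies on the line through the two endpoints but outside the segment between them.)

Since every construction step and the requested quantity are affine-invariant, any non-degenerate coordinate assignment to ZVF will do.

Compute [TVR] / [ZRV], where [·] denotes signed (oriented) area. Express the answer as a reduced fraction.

Set Z = (0, 0), V = (1, 0), F = (0, 1); any affine frame gives the same invariant.
1. T lies on line FZ with FT:TZ = 3:2 ⇒ T = (0, 2/5)
2. R lies on line ZF with ZR:RF = -5:4 ⇒ R = (0, 5)
2·[TVR] = 23/5, 2·[ZRV] = -5
[TVR]:[ZRV] = 23/5:-5 = -23/25

[TVR]:[ZRV] = -23/25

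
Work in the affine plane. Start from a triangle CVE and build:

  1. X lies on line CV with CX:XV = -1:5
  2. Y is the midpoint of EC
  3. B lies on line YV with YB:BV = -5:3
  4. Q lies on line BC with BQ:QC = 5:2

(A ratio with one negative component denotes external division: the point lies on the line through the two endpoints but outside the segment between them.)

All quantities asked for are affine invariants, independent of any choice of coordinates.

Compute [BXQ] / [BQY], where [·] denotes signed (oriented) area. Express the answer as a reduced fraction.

[BXQ]:[BQY] = 3/20

Work in coordinates with C = (0, 0), V = (1, 0), E = (0, 1).
1. X lies on line CV with CX:XV = -1:5 ⇒ X = (-1/4, 0)
2. Y is the midpoint of EC ⇒ Y = (0, 1/2)
3. B lies on line YV with YB:BV = -5:3 ⇒ B = (5/2, -3/4)
4. Q lies on line BC with BQ:QC = 5:2 ⇒ Q = (5/7, -3/14)
2·[BXQ] = -15/112, 2·[BQY] = -25/28
[BXQ]:[BQY] = -15/112:-25/28 = 3/20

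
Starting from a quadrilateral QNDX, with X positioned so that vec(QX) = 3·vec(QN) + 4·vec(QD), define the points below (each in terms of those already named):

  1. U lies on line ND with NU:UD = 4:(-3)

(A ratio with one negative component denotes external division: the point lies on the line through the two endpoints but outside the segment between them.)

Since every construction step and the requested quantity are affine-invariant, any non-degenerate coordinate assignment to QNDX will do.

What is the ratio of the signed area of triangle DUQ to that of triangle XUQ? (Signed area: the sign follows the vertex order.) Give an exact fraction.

[DUQ]:[XUQ] = 1/8

Assign Q = (0, 0), N = (1, 0), D = (0, 1), X = (3, 4) — the answer is frame-independent, so this choice is without loss of generality.
1. U lies on line ND with NU:UD = 4:(-3) ⇒ U = (-3, 4)
2·[DUQ] = 3, 2·[XUQ] = 24
[DUQ]:[XUQ] = 3:24 = 1/8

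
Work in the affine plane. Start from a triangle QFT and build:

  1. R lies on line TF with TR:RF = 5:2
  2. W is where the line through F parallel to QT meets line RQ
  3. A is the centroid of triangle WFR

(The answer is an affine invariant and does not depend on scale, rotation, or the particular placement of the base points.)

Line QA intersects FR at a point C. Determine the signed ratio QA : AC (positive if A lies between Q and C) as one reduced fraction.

QA:AC = -17/2

Set Q = (0, 0), F = (1, 0), T = (0, 1); any affine frame gives the same invariant.
1. R lies on line TF with TR:RF = 5:2 ⇒ R = (5/7, 2/7)
2. W is where the line through F parallel to QT meets line RQ ⇒ W = (1, 2/5)
3. A is the centroid of triangle WFR ⇒ A = (19/21, 8/35)
line QA meets FR at C = (95/119, 24/119)
A = Q + t·(C−Q) with t = 17/15, so QA:AC = 17/15:-2/15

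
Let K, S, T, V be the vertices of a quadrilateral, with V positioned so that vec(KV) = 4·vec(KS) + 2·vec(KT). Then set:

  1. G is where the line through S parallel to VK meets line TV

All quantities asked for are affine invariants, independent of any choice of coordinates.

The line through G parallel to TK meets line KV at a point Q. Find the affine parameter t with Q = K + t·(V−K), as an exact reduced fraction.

Set K = (0, 0), S = (1, 0), T = (0, 1), V = (4, 2); any affine frame gives the same invariant.
1. G is where the line through S parallel to VK meets line TV ⇒ G = (6, 5/2)
through G parallel to TK: direction (0, -1); meets KV at Q = (6, 3)
Q = K + t·(V−K) with t = 3/2

t = 3/2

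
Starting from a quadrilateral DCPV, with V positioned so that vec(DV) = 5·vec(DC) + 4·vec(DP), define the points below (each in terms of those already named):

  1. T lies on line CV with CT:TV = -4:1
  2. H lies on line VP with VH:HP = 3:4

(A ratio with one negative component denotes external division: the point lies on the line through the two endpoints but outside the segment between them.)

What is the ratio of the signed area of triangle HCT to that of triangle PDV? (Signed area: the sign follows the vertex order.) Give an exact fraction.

Assign D = (0, 0), C = (1, 0), P = (0, 1), V = (5, 4) — the answer is frame-independent, so this choice is without loss of generality.
1. T lies on line CV with CT:TV = -4:1 ⇒ T = (19/3, 16/3)
2. H lies on line VP with VH:HP = 3:4 ⇒ H = (20/7, 19/7)
2·[HCT] = 32/7, 2·[PDV] = 5
[HCT]:[PDV] = 32/7:5 = 32/35

[HCT]:[PDV] = 32/35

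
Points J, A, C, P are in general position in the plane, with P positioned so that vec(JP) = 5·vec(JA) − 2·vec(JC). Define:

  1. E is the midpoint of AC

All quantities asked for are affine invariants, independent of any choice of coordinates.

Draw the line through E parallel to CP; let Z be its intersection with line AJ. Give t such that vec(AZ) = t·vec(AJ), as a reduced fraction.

Choose coordinates J = (0, 0), A = (1, 0), C = (0, 1), P = (5, -2).
1. E is the midpoint of AC ⇒ E = (1/2, 1/2)
through E parallel to CP: direction (5, -3); meets AJ at Z = (4/3, 0)
Z = A + t·(J−A) with t = -1/3

t = -1/3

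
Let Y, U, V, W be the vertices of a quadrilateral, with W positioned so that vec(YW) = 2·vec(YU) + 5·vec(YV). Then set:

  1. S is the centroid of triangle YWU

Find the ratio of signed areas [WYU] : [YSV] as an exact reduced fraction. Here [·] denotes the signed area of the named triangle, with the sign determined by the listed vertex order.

[WYU]:[YSV] = 5

Assign Y = (0, 0), U = (1, 0), V = (0, 1), W = (2, 5) — the answer is frame-independent, so this choice is without loss of generality.
1. S is the centroid of triangle YWU ⇒ S = (1, 5/3)
2·[WYU] = 5, 2·[YSV] = 1
[WYU]:[YSV] = 5:1 = 5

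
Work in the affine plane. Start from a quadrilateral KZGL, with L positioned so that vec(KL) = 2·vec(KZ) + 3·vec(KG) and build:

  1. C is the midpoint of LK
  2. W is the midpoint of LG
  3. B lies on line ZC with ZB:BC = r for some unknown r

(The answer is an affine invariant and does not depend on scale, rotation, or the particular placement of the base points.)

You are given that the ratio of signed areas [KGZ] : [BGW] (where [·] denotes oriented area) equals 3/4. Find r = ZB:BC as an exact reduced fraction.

r = 4/5

Assign K = (0, 0), Z = (1, 0), G = (0, 1), L = (2, 3) — the answer is frame-independent, so this choice is without loss of generality.
1. C is the midpoint of LK ⇒ C = (1, 3/2)
2. W is the midpoint of LG ⇒ W = (1, 2)
3. With ZB:BC = r, write λ = r/(r+1) so B = Z + λ·(C−Z); B is affine-linear in λ
Every point depending on B is an affine combination of B and λ-independent points, so each such coordinate is linear in λ; the λ² term in each signed area is a multiple of (C−Z)×(C−Z) = 0, so 2·[KGZ] and 2·[BGW] are each linear in λ. Evaluating at λ=0 and λ=1:
  2·[KGZ] = -1,   2·[BGW] = 3/2·λ − 2
So [KGZ]:[BGW] = (-1) / (3/2·λ − 2). Setting this equal to 3/4:
  -1 = 3/4·(3/2·λ − 2)  ⇒  λ = 4/9
Then r = λ/(1−λ) = (4/9)/(5/9) = 4/5. Check: with r = 4/5, B = (1, 2/3) and [KGZ]:[BGW] = 3/4 as required.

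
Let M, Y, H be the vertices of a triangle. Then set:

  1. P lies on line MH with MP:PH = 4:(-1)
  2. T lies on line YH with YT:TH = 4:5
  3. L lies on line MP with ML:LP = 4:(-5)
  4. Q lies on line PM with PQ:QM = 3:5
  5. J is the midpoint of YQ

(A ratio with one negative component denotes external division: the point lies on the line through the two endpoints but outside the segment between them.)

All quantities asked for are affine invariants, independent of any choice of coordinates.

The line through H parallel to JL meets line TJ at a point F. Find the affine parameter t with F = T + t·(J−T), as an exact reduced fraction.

Assign M = (0, 0), Y = (1, 0), H = (0, 1) — the answer is frame-independent, so this choice is without loss of generality.
1. P lies on line MH with MP:PH = 4:(-1) ⇒ P = (0, 4/3)
2. T lies on line YH with YT:TH = 4:5 ⇒ T = (5/9, 4/9)
3. L lies on line MP with ML:LP = 4:(-5) ⇒ L = (0, -16/3)
4. Q lies on line PM with PQ:QM = 3:5 ⇒ Q = (0, 5/6)
5. J is the midpoint of YQ ⇒ J = (1/2, 5/12)
through H parallel to JL: direction (-1/2, -23/4); meets TJ at F = (-5/66, 17/132)
F = T + t·(J−T) with t = 125/11

t = 125/11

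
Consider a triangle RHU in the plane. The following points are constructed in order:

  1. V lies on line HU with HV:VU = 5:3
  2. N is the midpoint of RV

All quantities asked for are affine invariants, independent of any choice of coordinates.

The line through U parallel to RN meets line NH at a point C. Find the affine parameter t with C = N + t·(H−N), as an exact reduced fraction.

Choose coordinates R = (0, 0), H = (1, 0), U = (0, 1).
1. V lies on line HU with HV:VU = 5:3 ⇒ V = (3/8, 5/8)
2. N is the midpoint of RV ⇒ N = (3/16, 5/16)
through U parallel to RN: direction (3/16, 5/16); meets NH at C = (-3/10, 1/2)
C = N + t·(H−N) with t = -3/5

t = -3/5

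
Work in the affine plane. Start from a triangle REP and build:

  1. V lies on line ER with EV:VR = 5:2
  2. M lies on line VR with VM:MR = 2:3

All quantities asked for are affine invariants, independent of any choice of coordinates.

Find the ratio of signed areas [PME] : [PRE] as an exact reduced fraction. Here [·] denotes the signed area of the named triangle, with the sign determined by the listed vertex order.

[PME]:[PRE] = 29/35

Set R = (0, 0), E = (1, 0), P = (0, 1); any affine frame gives the same invariant.
1. V lies on line ER with EV:VR = 5:2 ⇒ V = (2/7, 0)
2. M lies on line VR with VM:MR = 2:3 ⇒ M = (6/35, 0)
2·[PME] = 29/35, 2·[PRE] = 1
[PME]:[PRE] = 29/35:1 = 29/35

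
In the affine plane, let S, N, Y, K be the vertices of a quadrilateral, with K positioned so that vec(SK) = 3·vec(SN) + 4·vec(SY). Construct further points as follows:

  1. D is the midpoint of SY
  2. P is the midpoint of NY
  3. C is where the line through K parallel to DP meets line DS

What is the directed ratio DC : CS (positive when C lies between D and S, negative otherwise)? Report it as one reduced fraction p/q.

DC:CS = -7/8

Assign S = (0, 0), N = (1, 0), Y = (0, 1), K = (3, 4) — the answer is frame-independent, so this choice is without loss of generality.
1. D is the midpoint of SY ⇒ D = (0, 1/2)
2. P is the midpoint of NY ⇒ P = (1/2, 1/2)
3. C is where the line through K parallel to DP meets line DS ⇒ C = (0, 4)
C = D + t·(S−D) with t = -7, so DC:CS = t:(1−t) = -7:8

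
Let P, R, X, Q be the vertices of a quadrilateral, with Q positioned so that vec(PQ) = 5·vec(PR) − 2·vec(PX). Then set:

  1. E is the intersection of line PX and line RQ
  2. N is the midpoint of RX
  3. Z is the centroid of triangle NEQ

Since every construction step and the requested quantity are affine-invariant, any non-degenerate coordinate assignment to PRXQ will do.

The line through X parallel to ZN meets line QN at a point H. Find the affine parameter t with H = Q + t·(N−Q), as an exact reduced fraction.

t = 2/5

Assign P = (0, 0), R = (1, 0), X = (0, 1), Q = (5, -2) — the answer is frame-independent, so this choice is without loss of generality.
1. E is the intersection of line PX and line RQ ⇒ E = (0, 1/2)
2. N is the midpoint of RX ⇒ N = (1/2, 1/2)
3. Z is the centroid of triangle NEQ ⇒ Z = (11/6, -1/3)
through X parallel to ZN: direction (-4/3, 5/6); meets QN at H = (16/5, -1)
H = Q + t·(N−Q) with t = 2/5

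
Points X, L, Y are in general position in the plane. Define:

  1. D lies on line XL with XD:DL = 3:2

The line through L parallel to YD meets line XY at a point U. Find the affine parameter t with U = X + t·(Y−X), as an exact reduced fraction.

Set X = (0, 0), L = (1, 0), Y = (0, 1); any affine frame gives the same invariant.
1. D lies on line XL with XD:DL = 3:2 ⇒ D = (3/5, 0)
through L parallel to YD: direction (3/5, -1); meets XY at U = (0, 5/3)
U = X + t·(Y−X) with t = 5/3

t = 5/3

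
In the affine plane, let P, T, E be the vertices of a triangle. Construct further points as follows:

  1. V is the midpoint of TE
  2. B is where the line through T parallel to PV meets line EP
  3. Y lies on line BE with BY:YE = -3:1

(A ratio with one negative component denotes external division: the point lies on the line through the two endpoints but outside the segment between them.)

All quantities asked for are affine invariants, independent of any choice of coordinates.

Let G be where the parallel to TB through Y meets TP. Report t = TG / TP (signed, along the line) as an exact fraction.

Choose coordinates P = (0, 0), T = (1, 0), E = (0, 1).
1. V is the midpoint of TE ⇒ V = (1/2, 1/2)
2. B is where the line through T parallel to PV meets line EP ⇒ B = (0, -1)
3. Y lies on line BE with BY:YE = -3:1 ⇒ Y = (0, 2)
through Y parallel to TB: direction (-1, -1); meets TP at G = (-2, 0)
G = T + t·(P−T) with t = 3

t = 3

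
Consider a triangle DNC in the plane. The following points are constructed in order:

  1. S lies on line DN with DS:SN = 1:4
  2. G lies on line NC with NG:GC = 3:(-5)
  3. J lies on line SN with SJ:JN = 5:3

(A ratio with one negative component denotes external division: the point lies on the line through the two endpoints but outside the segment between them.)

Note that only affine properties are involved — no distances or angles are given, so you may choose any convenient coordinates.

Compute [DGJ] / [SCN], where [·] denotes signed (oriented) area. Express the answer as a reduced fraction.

[DGJ]:[SCN] = -21/16

Choose coordinates D = (0, 0), N = (1, 0), C = (0, 1).
1. S lies on line DN with DS:SN = 1:4 ⇒ S = (1/5, 0)
2. G lies on line NC with NG:GC = 3:(-5) ⇒ G = (5/2, -3/2)
3. J lies on line SN with SJ:JN = 5:3 ⇒ J = (7/10, 0)
2·[DGJ] = 21/20, 2·[SCN] = -4/5
[DGJ]:[SCN] = 21/20:-4/5 = -21/16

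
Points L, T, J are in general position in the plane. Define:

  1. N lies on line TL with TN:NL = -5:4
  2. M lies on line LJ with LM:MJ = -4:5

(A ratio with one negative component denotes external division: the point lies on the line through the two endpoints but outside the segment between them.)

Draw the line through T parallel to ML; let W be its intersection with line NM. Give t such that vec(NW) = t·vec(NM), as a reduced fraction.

t = 5/4

Assign L = (0, 0), T = (1, 0), J = (0, 1) — the answer is frame-independent, so this choice is without loss of generality.
1. N lies on line TL with TN:NL = -5:4 ⇒ N = (-4, 0)
2. M lies on line LJ with LM:MJ = -4:5 ⇒ M = (0, -4)
through T parallel to ML: direction (0, 4); meets NM at W = (1, -5)
W = N + t·(M−N) with t = 5/4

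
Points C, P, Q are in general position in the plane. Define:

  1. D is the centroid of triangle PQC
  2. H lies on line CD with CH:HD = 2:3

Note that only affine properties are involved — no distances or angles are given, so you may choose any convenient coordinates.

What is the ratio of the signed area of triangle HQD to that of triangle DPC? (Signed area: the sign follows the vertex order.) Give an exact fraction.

[HQD]:[DPC] = 3/5

Choose coordinates C = (0, 0), P = (1, 0), Q = (0, 1).
1. D is the centroid of triangle PQC ⇒ D = (1/3, 1/3)
2. H lies on line CD with CH:HD = 2:3 ⇒ H = (2/15, 2/15)
2·[HQD] = -1/5, 2·[DPC] = -1/3
[HQD]:[DPC] = -1/5:-1/3 = 3/5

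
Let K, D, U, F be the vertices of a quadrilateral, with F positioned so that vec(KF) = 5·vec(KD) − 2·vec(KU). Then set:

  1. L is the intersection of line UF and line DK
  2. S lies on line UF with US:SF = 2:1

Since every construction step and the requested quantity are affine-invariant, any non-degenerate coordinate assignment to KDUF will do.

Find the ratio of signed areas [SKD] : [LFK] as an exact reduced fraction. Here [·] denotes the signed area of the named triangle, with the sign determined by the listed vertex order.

[SKD]:[LFK] = 3/10

Set K = (0, 0), D = (1, 0), U = (0, 1), F = (5, -2); any affine frame gives the same invariant.
1. L is the intersection of line UF and line DK ⇒ L = (5/3, 0)
2. S lies on line UF with US:SF = 2:1 ⇒ S = (10/3, -1)
2·[SKD] = -1, 2·[LFK] = -10/3
[SKD]:[LFK] = -1:-10/3 = 3/10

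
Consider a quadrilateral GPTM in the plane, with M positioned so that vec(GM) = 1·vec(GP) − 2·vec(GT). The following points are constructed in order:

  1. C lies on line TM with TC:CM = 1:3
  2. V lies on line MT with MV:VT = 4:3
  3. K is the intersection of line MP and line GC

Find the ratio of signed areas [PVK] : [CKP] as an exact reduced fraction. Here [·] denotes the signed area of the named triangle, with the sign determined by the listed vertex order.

Set G = (0, 0), P = (1, 0), T = (0, 1), M = (1, -2); any affine frame gives the same invariant.
1. C lies on line TM with TC:CM = 1:3 ⇒ C = (1/4, 1/4)
2. V lies on line MT with MV:VT = 4:3 ⇒ V = (3/7, -2/7)
3. K is the intersection of line MP and line GC ⇒ K = (1, 1)
2·[PVK] = -4/7, 2·[CKP] = -3/4
[PVK]:[CKP] = -4/7:-3/4 = 16/21

[PVK]:[CKP] = 16/21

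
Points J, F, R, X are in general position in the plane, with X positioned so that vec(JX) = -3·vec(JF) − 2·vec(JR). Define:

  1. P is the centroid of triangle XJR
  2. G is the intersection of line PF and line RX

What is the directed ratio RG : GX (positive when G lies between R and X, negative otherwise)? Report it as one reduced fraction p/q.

Work in coordinates with J = (0, 0), F = (1, 0), R = (0, 1), X = (-3, -2).
1. P is the centroid of triangle XJR ⇒ P = (-1, -1/3)
2. G is the intersection of line PF and line RX ⇒ G = (-7/5, -2/5)
G = R + t·(X−R) with t = 7/15, so RG:GX = t:(1−t) = 7/15:8/15

RG:GX = 7/8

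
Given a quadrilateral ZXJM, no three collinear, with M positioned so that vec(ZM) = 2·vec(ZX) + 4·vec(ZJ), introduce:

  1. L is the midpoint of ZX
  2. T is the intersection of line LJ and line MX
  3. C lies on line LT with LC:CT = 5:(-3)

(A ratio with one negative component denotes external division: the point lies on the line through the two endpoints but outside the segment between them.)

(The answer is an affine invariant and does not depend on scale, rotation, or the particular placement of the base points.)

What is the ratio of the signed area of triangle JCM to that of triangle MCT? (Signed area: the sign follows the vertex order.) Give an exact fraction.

Work in coordinates with Z = (0, 0), X = (1, 0), J = (0, 1), M = (2, 4).
1. L is the midpoint of ZX ⇒ L = (1/2, 0)
2. T is the intersection of line LJ and line MX ⇒ T = (5/6, -2/3)
3. C lies on line LT with LC:CT = 5:(-3) ⇒ C = (4/3, -5/3)
2·[JCM] = 28/3, 2·[MCT] = -7/2
[JCM]:[MCT] = 28/3:-7/2 = -8/3

[JCM]:[MCT] = -8/3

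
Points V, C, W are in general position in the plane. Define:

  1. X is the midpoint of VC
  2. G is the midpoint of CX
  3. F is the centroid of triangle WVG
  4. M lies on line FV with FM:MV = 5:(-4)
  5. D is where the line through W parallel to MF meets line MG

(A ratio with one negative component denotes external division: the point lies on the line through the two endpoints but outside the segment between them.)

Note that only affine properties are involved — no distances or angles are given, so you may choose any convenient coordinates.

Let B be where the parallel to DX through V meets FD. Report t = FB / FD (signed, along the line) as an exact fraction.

t = 5/21

Set V = (0, 0), C = (1, 0), W = (0, 1); any affine frame gives the same invariant.
1. X is the midpoint of VC ⇒ X = (1/2, 0)
2. G is the midpoint of CX ⇒ G = (3/4, 0)
3. F is the centroid of triangle WVG ⇒ F = (1/4, 1/3)
4. M lies on line FV with FM:MV = 5:(-4) ⇒ M = (-1, -4/3)
5. D is where the line through W parallel to MF meets line MG ⇒ D = (-11/4, -8/3)
through V parallel to DX: direction (13/4, 8/3); meets FD at B = (-13/28, -8/21)
B = F + t·(D−F) with t = 5/21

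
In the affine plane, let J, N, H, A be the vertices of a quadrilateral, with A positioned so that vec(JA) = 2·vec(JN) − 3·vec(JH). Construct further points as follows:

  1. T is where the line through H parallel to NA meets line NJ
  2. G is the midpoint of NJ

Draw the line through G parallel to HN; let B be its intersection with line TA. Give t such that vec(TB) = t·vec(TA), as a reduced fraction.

t = -1/8

Work in coordinates with J = (0, 0), N = (1, 0), H = (0, 1), A = (2, -3).
1. T is where the line through H parallel to NA meets line NJ ⇒ T = (1/3, 0)
2. G is the midpoint of NJ ⇒ G = (1/2, 0)
through G parallel to HN: direction (1, -1); meets TA at B = (1/8, 3/8)
B = T + t·(A−T) with t = -1/8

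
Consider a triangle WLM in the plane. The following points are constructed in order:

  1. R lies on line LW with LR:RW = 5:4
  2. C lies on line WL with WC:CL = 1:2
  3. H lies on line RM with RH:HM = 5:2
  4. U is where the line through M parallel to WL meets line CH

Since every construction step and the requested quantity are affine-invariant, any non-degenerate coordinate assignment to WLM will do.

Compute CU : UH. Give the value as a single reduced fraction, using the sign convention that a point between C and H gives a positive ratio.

CU:UH = -7/2

Choose coordinates W = (0, 0), L = (1, 0), M = (0, 1).
1. R lies on line LW with LR:RW = 5:4 ⇒ R = (4/9, 0)
2. C lies on line WL with WC:CL = 1:2 ⇒ C = (1/3, 0)
3. H lies on line RM with RH:HM = 5:2 ⇒ H = (8/63, 5/7)
4. U is where the line through M parallel to WL meets line CH ⇒ U = (2/45, 1)
U = C + t·(H−C) with t = 7/5, so CU:UH = t:(1−t) = 7/5:-2/5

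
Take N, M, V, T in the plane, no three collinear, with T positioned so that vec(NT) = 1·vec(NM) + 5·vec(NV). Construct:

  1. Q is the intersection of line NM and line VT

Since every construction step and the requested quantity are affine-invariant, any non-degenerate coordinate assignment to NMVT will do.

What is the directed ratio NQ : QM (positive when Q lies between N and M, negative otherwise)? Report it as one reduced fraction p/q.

Work in coordinates with N = (0, 0), M = (1, 0), V = (0, 1), T = (1, 5).
1. Q is the intersection of line NM and line VT ⇒ Q = (-1/4, 0)
Q = N + t·(M−N) with t = -1/4, so NQ:QM = t:(1−t) = -1/4:5/4

NQ:QM = -1/5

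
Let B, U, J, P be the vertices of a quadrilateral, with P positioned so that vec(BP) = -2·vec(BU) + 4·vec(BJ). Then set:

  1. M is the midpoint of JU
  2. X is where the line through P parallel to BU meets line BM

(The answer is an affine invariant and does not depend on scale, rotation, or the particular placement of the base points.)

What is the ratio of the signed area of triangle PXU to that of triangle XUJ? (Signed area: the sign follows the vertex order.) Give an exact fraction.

[PXU]:[XUJ] = 24/7

Work in coordinates with B = (0, 0), U = (1, 0), J = (0, 1), P = (-2, 4).
1. M is the midpoint of JU ⇒ M = (1/2, 1/2)
2. X is where the line through P parallel to BU meets line BM ⇒ X = (4, 4)
2·[PXU] = -24, 2·[XUJ] = -7
[PXU]:[XUJ] = -24:-7 = 24/7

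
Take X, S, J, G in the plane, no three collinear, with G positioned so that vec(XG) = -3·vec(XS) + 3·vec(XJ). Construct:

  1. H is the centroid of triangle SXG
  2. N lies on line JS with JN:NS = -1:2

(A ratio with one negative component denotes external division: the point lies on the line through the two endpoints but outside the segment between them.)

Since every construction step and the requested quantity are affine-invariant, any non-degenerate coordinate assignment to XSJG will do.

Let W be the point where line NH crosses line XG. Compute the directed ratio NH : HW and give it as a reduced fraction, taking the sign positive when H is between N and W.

NH:HW = 2

Assign X = (0, 0), S = (1, 0), J = (0, 1), G = (-3, 3) — the answer is frame-independent, so this choice is without loss of generality.
1. H is the centroid of triangle SXG ⇒ H = (-2/3, 1)
2. N lies on line JS with JN:NS = -1:2 ⇒ N = (-1, 2)
line NH meets XG at W = (-1/2, 1/2)
H = N + t·(W−N) with t = 2/3, so NH:HW = 2/3:1/3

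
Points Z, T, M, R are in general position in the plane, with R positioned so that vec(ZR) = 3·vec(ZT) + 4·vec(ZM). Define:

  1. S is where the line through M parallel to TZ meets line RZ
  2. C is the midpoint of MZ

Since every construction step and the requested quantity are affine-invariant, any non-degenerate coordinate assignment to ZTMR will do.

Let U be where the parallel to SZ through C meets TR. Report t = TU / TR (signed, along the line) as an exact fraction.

Choose coordinates Z = (0, 0), T = (1, 0), M = (0, 1), R = (3, 4).
1. S is where the line through M parallel to TZ meets line RZ ⇒ S = (3/4, 1)
2. C is the midpoint of MZ ⇒ C = (0, 1/2)
through C parallel to SZ: direction (-3/4, -1); meets TR at U = (15/4, 11/2)
U = T + t·(R−T) with t = 11/8

t = 11/8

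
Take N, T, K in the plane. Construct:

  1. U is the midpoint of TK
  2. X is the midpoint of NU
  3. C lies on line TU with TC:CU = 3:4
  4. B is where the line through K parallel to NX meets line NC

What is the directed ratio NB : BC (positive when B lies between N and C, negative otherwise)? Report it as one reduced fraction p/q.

Set N = (0, 0), T = (1, 0), K = (0, 1); any affine frame gives the same invariant.
1. U is the midpoint of TK ⇒ U = (1/2, 1/2)
2. X is the midpoint of NU ⇒ X = (1/4, 1/4)
3. C lies on line TU with TC:CU = 3:4 ⇒ C = (11/14, 3/14)
4. B is where the line through K parallel to NX meets line NC ⇒ B = (-11/8, -3/8)
B = N + t·(C−N) with t = -7/4, so NB:BC = t:(1−t) = -7/4:11/4

NB:BC = -7/11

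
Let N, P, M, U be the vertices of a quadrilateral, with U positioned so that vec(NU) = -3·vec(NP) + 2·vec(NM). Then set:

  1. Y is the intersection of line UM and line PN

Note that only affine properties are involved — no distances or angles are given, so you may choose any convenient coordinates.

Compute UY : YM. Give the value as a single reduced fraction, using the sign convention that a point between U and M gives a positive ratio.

Set N = (0, 0), P = (1, 0), M = (0, 1), U = (-3, 2); any affine frame gives the same invariant.
1. Y is the intersection of line UM and line PN ⇒ Y = (3, 0)
Y = U + t·(M−U) with t = 2, so UY:YM = t:(1−t) = 2:-1

UY:YM = -2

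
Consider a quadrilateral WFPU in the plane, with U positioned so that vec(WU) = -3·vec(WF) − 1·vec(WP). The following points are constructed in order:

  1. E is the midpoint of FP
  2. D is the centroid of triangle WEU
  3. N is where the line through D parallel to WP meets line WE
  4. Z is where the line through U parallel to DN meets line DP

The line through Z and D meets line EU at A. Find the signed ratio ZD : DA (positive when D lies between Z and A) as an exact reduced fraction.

ZD:DA = 221/10

Work in coordinates with W = (0, 0), F = (1, 0), P = (0, 1), U = (-3, -1).
1. E is the midpoint of FP ⇒ E = (1/2, 1/2)
2. D is the centroid of triangle WEU ⇒ D = (-5/6, -1/6)
3. N is where the line through D parallel to WP meets line WE ⇒ N = (-5/6, -5/6)
4. Z is where the line through U parallel to DN meets line DP ⇒ Z = (-3, -16/5)
line ZD meets EU at A = (-25/34, -1/34)
D = Z + t·(A−Z) with t = 221/231, so ZD:DA = 221/231:10/231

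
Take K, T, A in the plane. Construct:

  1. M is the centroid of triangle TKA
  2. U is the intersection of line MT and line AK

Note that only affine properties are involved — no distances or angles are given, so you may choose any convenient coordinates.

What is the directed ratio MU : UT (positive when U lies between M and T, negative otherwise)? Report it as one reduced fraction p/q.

MU:UT = -1/3

Assign K = (0, 0), T = (1, 0), A = (0, 1) — the answer is frame-independent, so this choice is without loss of generality.
1. M is the centroid of triangle TKA ⇒ M = (1/3, 1/3)
2. U is the intersection of line MT and line AK ⇒ U = (0, 1/2)
U = M + t·(T−M) with t = -1/2, so MU:UT = t:(1−t) = -1/2:3/2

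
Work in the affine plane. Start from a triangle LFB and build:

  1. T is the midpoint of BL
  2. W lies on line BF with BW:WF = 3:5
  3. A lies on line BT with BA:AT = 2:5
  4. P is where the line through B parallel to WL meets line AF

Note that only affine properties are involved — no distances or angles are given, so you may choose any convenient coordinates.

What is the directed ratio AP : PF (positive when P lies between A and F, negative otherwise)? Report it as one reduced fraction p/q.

Work in coordinates with L = (0, 0), F = (1, 0), B = (0, 1).
1. T is the midpoint of BL ⇒ T = (0, 1/2)
2. W lies on line BF with BW:WF = 3:5 ⇒ W = (3/8, 5/8)
3. A lies on line BT with BA:AT = 2:5 ⇒ A = (0, 6/7)
4. P is where the line through B parallel to WL meets line AF ⇒ P = (-3/53, 48/53)
P = A + t·(F−A) with t = -3/53, so AP:PF = t:(1−t) = -3/53:56/53

AP:PF = -3/56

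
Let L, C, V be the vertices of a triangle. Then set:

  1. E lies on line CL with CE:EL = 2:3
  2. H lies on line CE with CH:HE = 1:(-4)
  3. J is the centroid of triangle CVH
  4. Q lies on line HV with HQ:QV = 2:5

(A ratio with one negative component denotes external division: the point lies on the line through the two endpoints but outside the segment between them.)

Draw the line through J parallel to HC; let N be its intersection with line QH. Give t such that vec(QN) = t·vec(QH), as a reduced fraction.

Work in coordinates with L = (0, 0), C = (1, 0), V = (0, 1).
1. E lies on line CL with CE:EL = 2:3 ⇒ E = (3/5, 0)
2. H lies on line CE with CH:HE = 1:(-4) ⇒ H = (17/15, 0)
3. J is the centroid of triangle CVH ⇒ J = (32/45, 1/3)
4. Q lies on line HV with HQ:QV = 2:5 ⇒ Q = (17/21, 2/7)
through J parallel to HC: direction (-2/15, 0); meets QH at N = (34/45, 1/3)
N = Q + t·(H−Q) with t = -1/6

t = -1/6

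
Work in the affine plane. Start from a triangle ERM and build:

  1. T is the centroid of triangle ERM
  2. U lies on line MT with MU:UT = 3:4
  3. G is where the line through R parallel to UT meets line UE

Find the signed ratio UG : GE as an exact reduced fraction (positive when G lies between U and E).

UG:GE = -1/2

Choose coordinates E = (0, 0), R = (1, 0), M = (0, 1).
1. T is the centroid of triangle ERM ⇒ T = (1/3, 1/3)
2. U lies on line MT with MU:UT = 3:4 ⇒ U = (1/7, 5/7)
3. G is where the line through R parallel to UT meets line UE ⇒ G = (2/7, 10/7)
G = U + t·(E−U) with t = -1, so UG:GE = t:(1−t) = -1:2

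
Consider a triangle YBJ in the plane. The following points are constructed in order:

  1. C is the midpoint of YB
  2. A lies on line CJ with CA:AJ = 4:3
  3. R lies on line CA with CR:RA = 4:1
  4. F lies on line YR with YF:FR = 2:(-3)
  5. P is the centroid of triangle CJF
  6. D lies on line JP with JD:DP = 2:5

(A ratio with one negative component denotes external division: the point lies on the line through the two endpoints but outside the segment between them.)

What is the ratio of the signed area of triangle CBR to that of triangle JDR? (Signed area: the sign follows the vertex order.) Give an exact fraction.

Set Y = (0, 0), B = (1, 0), J = (0, 1); any affine frame gives the same invariant.
1. C is the midpoint of YB ⇒ C = (1/2, 0)
2. A lies on line CJ with CA:AJ = 4:3 ⇒ A = (3/14, 4/7)
3. R lies on line CA with CR:RA = 4:1 ⇒ R = (19/70, 16/35)
4. F lies on line YR with YF:FR = 2:(-3) ⇒ F = (-19/35, -32/35)
5. P is the centroid of triangle CJF ⇒ P = (-1/70, 1/35)
6. D lies on line JP with JD:DP = 2:5 ⇒ D = (-1/245, 177/245)
2·[CBR] = 8/35, 2·[JDR] = 19/245
[CBR]:[JDR] = 8/35:19/245 = 56/19

[CBR]:[JDR] = 56/19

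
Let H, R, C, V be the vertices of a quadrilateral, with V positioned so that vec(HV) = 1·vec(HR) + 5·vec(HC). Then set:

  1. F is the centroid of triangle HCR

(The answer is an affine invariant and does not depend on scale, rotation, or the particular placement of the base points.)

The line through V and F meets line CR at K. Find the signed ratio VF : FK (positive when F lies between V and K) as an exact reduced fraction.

Work in coordinates with H = (0, 0), R = (1, 0), C = (0, 1), V = (1, 5).
1. F is the centroid of triangle HCR ⇒ F = (1/3, 1/3)
line VF meets CR at K = (3/8, 5/8)
F = V + t·(K−V) with t = 16/15, so VF:FK = 16/15:-1/15

VF:FK = -16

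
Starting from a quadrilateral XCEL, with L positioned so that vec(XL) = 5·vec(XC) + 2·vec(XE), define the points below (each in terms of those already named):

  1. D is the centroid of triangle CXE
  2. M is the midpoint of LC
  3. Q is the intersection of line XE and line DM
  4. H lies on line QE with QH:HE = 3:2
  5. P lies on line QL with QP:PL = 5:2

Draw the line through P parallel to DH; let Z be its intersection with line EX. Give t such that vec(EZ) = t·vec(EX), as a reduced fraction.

t = -31/7

Choose coordinates X = (0, 0), C = (1, 0), E = (0, 1), L = (5, 2).
1. D is the centroid of triangle CXE ⇒ D = (1/3, 1/3)
2. M is the midpoint of LC ⇒ M = (3, 1)
3. Q is the intersection of line XE and line DM ⇒ Q = (0, 1/4)
4. H lies on line QE with QH:HE = 3:2 ⇒ H = (0, 7/10)
5. P lies on line QL with QP:PL = 5:2 ⇒ P = (25/7, 3/2)
through P parallel to DH: direction (-1/3, 11/30); meets EX at Z = (0, 38/7)
Z = E + t·(X−E) with t = -31/7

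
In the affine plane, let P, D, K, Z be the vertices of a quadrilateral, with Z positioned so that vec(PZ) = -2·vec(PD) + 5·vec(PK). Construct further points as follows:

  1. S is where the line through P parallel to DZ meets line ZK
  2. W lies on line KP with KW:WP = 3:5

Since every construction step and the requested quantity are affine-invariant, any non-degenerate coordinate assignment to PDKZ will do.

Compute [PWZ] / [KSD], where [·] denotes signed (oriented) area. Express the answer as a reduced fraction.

[PWZ]:[KSD] = 5/12

Choose coordinates P = (0, 0), D = (1, 0), K = (0, 1), Z = (-2, 5).
1. S is where the line through P parallel to DZ meets line ZK ⇒ S = (3, -5)
2. W lies on line KP with KW:WP = 3:5 ⇒ W = (0, 5/8)
2·[PWZ] = 5/4, 2·[KSD] = 3
[PWZ]:[KSD] = 5/4:3 = 5/12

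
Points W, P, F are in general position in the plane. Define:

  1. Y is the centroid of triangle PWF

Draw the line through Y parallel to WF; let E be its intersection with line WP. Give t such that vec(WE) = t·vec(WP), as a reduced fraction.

Assign W = (0, 0), P = (1, 0), F = (0, 1) — the answer is frame-independent, so this choice is without loss of generality.
1. Y is the centroid of triangle PWF ⇒ Y = (1/3, 1/3)
through Y parallel to WF: direction (0, 1); meets WP at E = (1/3, 0)
E = W + t·(P−W) with t = 1/3

t = 1/3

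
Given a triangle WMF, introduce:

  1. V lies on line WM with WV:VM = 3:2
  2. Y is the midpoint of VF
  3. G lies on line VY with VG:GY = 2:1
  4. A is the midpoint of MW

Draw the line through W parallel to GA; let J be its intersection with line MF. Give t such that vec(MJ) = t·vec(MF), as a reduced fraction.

t = 10/7

Assign W = (0, 0), M = (1, 0), F = (0, 1) — the answer is frame-independent, so this choice is without loss of generality.
1. V lies on line WM with WV:VM = 3:2 ⇒ V = (3/5, 0)
2. Y is the midpoint of VF ⇒ Y = (3/10, 1/2)
3. G lies on line VY with VG:GY = 2:1 ⇒ G = (2/5, 1/3)
4. A is the midpoint of MW ⇒ A = (1/2, 0)
through W parallel to GA: direction (1/10, -1/3); meets MF at J = (-3/7, 10/7)
J = M + t·(F−M) with t = 10/7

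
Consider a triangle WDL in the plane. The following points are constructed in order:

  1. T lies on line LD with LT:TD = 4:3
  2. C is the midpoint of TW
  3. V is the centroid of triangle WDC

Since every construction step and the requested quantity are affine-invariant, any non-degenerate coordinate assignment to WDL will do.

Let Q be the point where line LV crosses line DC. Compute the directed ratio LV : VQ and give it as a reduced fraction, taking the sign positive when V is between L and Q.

Assign W = (0, 0), D = (1, 0), L = (0, 1) — the answer is frame-independent, so this choice is without loss of generality.
1. T lies on line LD with LT:TD = 4:3 ⇒ T = (4/7, 3/7)
2. C is the midpoint of TW ⇒ C = (2/7, 3/14)
3. V is the centroid of triangle WDC ⇒ V = (3/7, 1/14)
line LV meets DC at Q = (3/8, 3/16)
V = L + t·(Q−L) with t = 8/7, so LV:VQ = 8/7:-1/7

LV:VQ = -8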